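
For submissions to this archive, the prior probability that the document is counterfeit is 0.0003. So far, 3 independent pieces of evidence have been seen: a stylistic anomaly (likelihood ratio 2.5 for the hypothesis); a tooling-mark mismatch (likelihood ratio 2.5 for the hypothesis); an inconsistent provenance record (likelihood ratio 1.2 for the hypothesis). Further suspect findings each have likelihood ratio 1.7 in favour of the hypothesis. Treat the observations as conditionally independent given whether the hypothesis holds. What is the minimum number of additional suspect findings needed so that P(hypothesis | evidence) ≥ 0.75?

14

Prior odds = 0.0003/0.9997 = 3/9997.
Combined Bayes factor of the evidence already in hand = 2.5 × 2.5 × 1.2 = 7.5.
Odds after that evidence = (3/9997) × 7.5 = 45/19994.
Target odds = 0.75/0.25 = 3.
Need 1.7ⁿ ≥ 3 ÷ (45/19994) = 19994/15.
1.7¹³ ≈990.458 falls short of 19994/15 but 1.7¹⁴ ≈1683.78 reaches it, so n = 14.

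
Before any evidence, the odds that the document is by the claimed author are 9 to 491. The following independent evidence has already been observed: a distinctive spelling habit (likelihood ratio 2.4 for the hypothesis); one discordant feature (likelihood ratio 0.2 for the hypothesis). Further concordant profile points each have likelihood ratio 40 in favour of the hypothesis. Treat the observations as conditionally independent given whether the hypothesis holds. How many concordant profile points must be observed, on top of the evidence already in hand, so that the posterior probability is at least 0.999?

Prior odds = 9/491.
Combined Bayes factor of the evidence already in hand = 2.4 × 0.2 = 0.48.
Odds after that evidence = (9/491) × 0.48 = 108/12275.
Target odds = 0.999/0.001 = 999.
Need 40ⁿ ≥ 999 ÷ (108/12275) = 113543.75.
40³ = 64000 falls short of 113543.75 but 40⁴ = 2560000 reaches it, so n = 4.

4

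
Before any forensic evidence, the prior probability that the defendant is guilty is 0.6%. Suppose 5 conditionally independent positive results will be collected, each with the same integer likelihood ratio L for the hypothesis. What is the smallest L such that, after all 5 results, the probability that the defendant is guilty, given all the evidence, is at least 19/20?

Prior odds = 0.006/0.994 = 3/497.
Target odds = 0.95/0.05 = 19.
Need L⁵ ≥ 19 ÷ (3/497) = 9443/3.
5⁵ = 3125 < 9443/3 ≤ 7776 = 6⁵, so L = 6.

6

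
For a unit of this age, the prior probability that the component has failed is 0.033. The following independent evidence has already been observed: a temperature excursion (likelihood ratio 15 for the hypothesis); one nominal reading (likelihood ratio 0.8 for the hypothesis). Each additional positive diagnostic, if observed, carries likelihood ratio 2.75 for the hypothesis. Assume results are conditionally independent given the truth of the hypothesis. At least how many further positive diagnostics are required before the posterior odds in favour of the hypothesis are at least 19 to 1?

Prior odds = 0.033/0.967 = 33/967.
Combined Bayes factor of the evidence already in hand = 15 × 0.8 = 12.
Odds after that evidence = (33/967) × 12 = 396/967.
Target odds = 19.
Need 2.75ⁿ ≥ 19 ÷ (396/967) = 18373/396.
2.75³ = 20.796875 falls short of 18373/396 but 2.75⁴ = 57.19140625 reaches it, so n = 4.

4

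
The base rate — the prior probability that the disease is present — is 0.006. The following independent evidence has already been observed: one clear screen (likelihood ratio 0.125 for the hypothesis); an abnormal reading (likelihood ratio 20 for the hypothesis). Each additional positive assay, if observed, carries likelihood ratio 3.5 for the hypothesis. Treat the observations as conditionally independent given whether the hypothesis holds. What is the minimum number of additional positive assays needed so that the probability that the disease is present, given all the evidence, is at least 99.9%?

Prior odds = 0.006/0.994 = 3/497.
Combined Bayes factor of the evidence already in hand = 0.125 × 20 = 2.5.
Odds after that evidence = (3/497) × 2.5 = 15/994.
Target odds = 0.999/0.001 = 999.
Need 3.5ⁿ ≥ 999 ÷ (15/994) = 66200.4.
3.5⁸ = 5764801/256 falls short of 66200.4 but 3.5⁹ = 40353607/512 reaches it, so n = 9.

9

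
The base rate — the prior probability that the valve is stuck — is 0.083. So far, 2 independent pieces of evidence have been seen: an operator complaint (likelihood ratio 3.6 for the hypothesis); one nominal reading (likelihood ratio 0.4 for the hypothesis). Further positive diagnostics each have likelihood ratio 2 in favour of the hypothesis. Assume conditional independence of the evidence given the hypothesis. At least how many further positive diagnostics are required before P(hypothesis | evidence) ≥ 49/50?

9

Prior odds = 0.083/0.917 = 83/917.
Combined Bayes factor of the evidence already in hand = 3.6 × 0.4 = 1.44.
Odds after that evidence = (83/917) × 1.44 = 2988/22925.
Target odds = 0.98/0.02 = 49.
Need 2ⁿ ≥ 49 ÷ (2988/22925) = 1123325/2988.
2⁸ = 256 falls short of 1123325/2988 but 2⁹ = 512 reaches it, so n = 9.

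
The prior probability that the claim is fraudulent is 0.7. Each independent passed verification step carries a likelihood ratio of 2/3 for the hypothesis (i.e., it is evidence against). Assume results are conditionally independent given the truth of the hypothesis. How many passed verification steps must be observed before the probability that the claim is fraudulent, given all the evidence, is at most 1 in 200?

Prior odds = 0.7/0.3 = 7/3.
Likelihood ratio per passed verification step = 2/3.
Target posterior odds = 0.005/0.995 = 1/199.
Require (2/3)ⁿ ≤ 1/199 ÷ (7/3) = 3/1393.
(2/3)¹⁵ = 32768/14348907 is still above 3/1393 but (2/3)¹⁶ = 65536/43046721 is at or below it, so n = 16.

16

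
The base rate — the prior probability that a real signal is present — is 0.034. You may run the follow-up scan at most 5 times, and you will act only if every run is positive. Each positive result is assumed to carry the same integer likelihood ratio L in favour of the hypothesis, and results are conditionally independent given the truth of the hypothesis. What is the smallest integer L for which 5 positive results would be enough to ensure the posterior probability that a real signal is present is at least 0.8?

3

Prior odds = 0.034/0.966 = 17/483.
Target odds = 0.8/0.2 = 4.
Need L⁵ ≥ 4 ÷ (17/483) = 1932/17.
2⁵ = 32 < 1932/17 ≤ 243 = 3⁵, so L = 3.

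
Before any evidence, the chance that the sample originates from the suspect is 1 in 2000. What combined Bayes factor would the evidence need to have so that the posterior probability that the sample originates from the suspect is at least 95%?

37981

Prior odds = 0.0005/0.9995 = 1/1999.
Target odds = 0.95/0.05 = 19.
Required Bayes factor = 19 ÷ (1/1999) = 37981.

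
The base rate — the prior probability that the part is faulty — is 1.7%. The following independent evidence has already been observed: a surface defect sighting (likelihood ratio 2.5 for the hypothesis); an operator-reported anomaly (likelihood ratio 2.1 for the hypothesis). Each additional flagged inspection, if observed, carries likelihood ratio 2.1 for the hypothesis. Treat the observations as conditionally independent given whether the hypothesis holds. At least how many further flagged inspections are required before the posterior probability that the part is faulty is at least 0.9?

7

Prior odds = 0.017/0.983 = 17/983.
Combined Bayes factor of the evidence already in hand = 2.5 × 2.1 = 5.25.
Odds after that evidence = (17/983) × 5.25 = 357/3932.
Target odds = 0.9/0.1 = 9.
Need 2.1ⁿ ≥ 9 ÷ (357/3932) = 11796/119.
2.1⁶ = 85766121/1000000 falls short of 11796/119 but 2.1⁷ ≈180.109 reaches it, so n = 7.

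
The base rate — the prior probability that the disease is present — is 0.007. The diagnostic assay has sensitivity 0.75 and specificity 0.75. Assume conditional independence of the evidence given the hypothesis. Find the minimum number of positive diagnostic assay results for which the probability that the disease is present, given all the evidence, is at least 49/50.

9

Prior odds: 0.007 ÷ 0.993 = 7/993.
False-positive rate = 1 − 0.75 = 0.25; likelihood ratio of a positive = 0.75/0.25 = 3.
Target posterior odds = 0.98/0.02 = 49.
Need (7/993) × 3ⁿ ≥ 49, i.e. 3ⁿ ≥ 6951.
3⁸ = 6561 falls short of 6951 but 3⁹ = 19683 reaches it, so n = 9.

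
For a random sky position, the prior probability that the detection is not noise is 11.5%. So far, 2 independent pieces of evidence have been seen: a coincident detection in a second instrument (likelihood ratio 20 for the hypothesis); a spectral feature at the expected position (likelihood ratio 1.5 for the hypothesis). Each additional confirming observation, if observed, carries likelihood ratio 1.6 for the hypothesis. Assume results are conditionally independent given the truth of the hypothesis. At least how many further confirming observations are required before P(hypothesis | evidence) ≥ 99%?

Prior odds = 0.115/0.885 = 23/177.
Combined Bayes factor of the evidence already in hand = 20 × 1.5 = 30.
Odds after that evidence = (23/177) × 30 = 230/59.
Target odds = 0.99/0.01 = 99.
Need 1.6ⁿ ≥ 99 ÷ (230/59) = 5841/230.
1.6⁶ = 262144/15625 falls short of 5841/230 but 1.6⁷ = 2097152/78125 reaches it, so n = 7.

7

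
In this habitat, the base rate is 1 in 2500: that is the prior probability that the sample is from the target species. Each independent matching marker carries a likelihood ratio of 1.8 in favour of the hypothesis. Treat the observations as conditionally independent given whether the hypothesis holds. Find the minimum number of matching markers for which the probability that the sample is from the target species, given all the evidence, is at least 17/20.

17

Prior odds: 0.0004 ÷ 0.9996 = 1/2499.
Likelihood ratio per matching marker = 1.8.
Target odds: 0.85 ÷ 0.15 = 17/3.
Require 1.8ⁿ ≥ 17/3 ÷ (1/2499) = 14161.
1.8¹⁶ ≈12144 falls short of 14161 but 1.8¹⁷ ≈21859.1 reaches it, so n = 17.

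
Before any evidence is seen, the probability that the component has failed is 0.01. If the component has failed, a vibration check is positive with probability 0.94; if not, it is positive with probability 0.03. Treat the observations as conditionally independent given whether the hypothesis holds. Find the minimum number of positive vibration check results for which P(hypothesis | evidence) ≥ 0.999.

4

Prior odds = 0.01/0.99 = 1/99.
Likelihood ratio of a positive = 0.94/0.03 = 94/3.
Target posterior odds = 0.999/0.001 = 999.
Require (94/3)ⁿ ≥ 999 ÷ (1/99) = 98901.
(94/3)³ = 830584/27 falls short of 98901 but (94/3)⁴ = 78074896/81 reaches it, so n = 4.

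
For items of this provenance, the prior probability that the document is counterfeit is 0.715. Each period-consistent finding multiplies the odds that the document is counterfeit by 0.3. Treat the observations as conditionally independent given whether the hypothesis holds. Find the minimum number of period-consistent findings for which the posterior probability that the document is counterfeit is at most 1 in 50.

Prior odds: 0.715 ÷ 0.285 = 143/57.
Likelihood ratio per period-consistent finding = 0.3.
Target odds: 0.02 ÷ 0.98 = 1/49.
Need (143/57) × 0.3ⁿ ≤ 1/49, i.e. 0.3ⁿ ≤ 57/7007.
0.3³ = 0.027 is still above 57/7007 but 0.3⁴ = 0.0081 is at or below it, so n = 4.

4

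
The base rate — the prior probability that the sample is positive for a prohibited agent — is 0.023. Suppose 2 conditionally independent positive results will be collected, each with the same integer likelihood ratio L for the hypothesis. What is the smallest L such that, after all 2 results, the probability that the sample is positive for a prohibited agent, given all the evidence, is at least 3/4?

12

Prior odds = 0.023/0.977 = 23/977.
Target odds = 0.75/0.25 = 3.
Need L² ≥ 3 ÷ (23/977) = 2931/23.
11² = 121 < 2931/23 ≤ 144 = 12², so L = 12.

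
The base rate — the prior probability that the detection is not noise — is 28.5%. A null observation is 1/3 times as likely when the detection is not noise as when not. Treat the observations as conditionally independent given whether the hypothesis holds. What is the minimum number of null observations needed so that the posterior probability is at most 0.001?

6

Prior odds: 0.285 ÷ 0.715 = 57/143.
Likelihood ratio per null observation = 1/3.
Target posterior odds = 0.001/0.999 = 1/999.
Need (57/143) × (1/3)ⁿ ≤ 1/999, i.e. (1/3)ⁿ ≤ 143/56943.
(1/3)⁵ = 1/243 is still above 143/56943 but (1/3)⁶ = 1/729 is at or below it, so n = 6.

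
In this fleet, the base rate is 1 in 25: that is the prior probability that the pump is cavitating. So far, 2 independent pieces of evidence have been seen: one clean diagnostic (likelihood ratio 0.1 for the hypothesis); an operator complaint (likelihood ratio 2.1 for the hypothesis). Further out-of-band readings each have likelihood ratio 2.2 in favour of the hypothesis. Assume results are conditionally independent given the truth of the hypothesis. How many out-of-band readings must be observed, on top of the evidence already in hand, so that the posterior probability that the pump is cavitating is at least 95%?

Prior odds = 0.04/0.96 = 1/24.
Combined Bayes factor of the evidence already in hand = 0.1 × 2.1 = 0.21.
Odds after that evidence = (1/24) × 0.21 = 0.00875.
Target odds = 0.95/0.05 = 19.
Need 2.2ⁿ ≥ 19 ÷ 0.00875 = 15200/7.
2.2⁹ ≈1207.27 falls short of 15200/7 but 2.2¹⁰ ≈2655.99 reaches it, so n = 10.

10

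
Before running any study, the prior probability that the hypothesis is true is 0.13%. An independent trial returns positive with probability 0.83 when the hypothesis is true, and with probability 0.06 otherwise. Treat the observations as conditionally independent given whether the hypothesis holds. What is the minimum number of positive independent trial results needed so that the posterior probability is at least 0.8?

4

Prior odds: 0.0013 ÷ 0.9987 = 13/9987.
Likelihood ratio of a positive result = 0.83/0.06 = 83/6.
Target odds: 0.8 ÷ 0.2 = 4.
Need (13/9987) × (83/6)ⁿ ≥ 4, i.e. (83/6)ⁿ ≥ 39948/13.
(83/6)³ = 571787/216 falls short of 39948/13 but (83/6)⁴ = 47458321/1296 reaches it, so n = 4.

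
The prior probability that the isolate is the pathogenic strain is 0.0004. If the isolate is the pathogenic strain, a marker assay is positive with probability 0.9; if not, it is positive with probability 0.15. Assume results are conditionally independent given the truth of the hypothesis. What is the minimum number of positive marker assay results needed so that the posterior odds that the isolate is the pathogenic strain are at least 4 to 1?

6

Prior odds: 0.0004 ÷ 0.9996 = 1/2499.
Likelihood ratio of a positive = 0.9/0.15 = 6.
Target odds = 4.
Need (1/2499) × 6ⁿ ≥ 4, i.e. 6ⁿ ≥ 9996.
6⁵ = 7776 falls short of 9996 but 6⁶ = 46656 reaches it, so n = 6.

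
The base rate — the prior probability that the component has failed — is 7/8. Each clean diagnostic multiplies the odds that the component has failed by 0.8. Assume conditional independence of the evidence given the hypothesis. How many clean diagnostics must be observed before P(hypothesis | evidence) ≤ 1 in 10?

Prior odds = 0.875/0.125 = 7.
Likelihood ratio per clean diagnostic = 0.8.
Target odds: 0.1 ÷ 0.9 = 1/9.
Require 0.8ⁿ ≤ 1/9 ÷ 7 = 1/63.
0.8¹⁸ ≈0.0180144 is still above 1/63 but 0.8¹⁹ ≈0.0144115 is at or below it, so n = 19.

19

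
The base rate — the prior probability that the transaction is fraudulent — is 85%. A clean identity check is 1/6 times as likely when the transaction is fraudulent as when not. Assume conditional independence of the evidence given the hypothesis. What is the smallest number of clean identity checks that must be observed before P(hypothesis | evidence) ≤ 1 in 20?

3

Prior odds = 0.85/0.15 = 17/3.
Likelihood ratio per clean identity check = 1/6.
Target odds: 0.05 ÷ 0.95 = 1/19.
Need (17/3) × (1/6)ⁿ ≤ 1/19, i.e. (1/6)ⁿ ≤ 3/323.
(1/6)² = 1/36 is still above 3/323 but (1/6)³ = 1/216 is at or below it, so n = 3.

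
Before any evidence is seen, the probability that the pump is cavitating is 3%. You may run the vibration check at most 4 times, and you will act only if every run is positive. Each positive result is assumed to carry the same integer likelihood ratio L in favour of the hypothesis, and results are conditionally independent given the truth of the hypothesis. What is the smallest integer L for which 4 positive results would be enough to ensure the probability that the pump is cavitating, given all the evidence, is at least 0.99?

8

Prior odds = 0.03/0.97 = 3/97.
Target odds = 0.99/0.01 = 99.
Need L⁴ ≥ 99 ÷ (3/97) = 3201.
7⁴ = 2401 < 3201 ≤ 4096 = 8⁴, so L = 8.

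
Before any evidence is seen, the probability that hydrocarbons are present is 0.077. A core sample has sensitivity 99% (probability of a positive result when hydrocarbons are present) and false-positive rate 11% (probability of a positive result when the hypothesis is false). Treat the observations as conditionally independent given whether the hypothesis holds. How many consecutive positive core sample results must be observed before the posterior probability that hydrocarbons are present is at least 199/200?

Prior odds: 0.077 ÷ 0.923 = 77/923.
Likelihood ratio of a positive result = 0.99/0.11 = 9.
Target posterior odds = 0.995/0.005 = 199.
Require 9ⁿ ≥ 199 ÷ (77/923) = 183677/77.
9³ = 729 falls short of 183677/77 but 9⁴ = 6561 reaches it, so n = 4.

4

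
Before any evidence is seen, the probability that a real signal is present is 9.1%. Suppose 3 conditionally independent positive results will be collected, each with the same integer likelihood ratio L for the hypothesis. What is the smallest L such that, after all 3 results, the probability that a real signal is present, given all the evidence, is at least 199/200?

Prior odds = 0.091/0.909 = 91/909.
Target odds = 0.995/0.005 = 199.
Need L³ ≥ 199 ÷ (91/909) = 180891/91.
12³ = 1728 < 180891/91 ≤ 2197 = 13³, so L = 13.

13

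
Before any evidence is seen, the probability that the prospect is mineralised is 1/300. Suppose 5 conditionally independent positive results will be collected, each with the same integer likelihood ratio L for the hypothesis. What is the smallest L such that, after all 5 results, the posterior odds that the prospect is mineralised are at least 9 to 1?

5

Prior odds = (1/300)/(299/300) = 1/299.
Target odds = 9.
Need L⁵ ≥ 9 ÷ (1/299) = 2691.
4⁵ = 1024 < 2691 ≤ 3125 = 5⁵, so L = 5.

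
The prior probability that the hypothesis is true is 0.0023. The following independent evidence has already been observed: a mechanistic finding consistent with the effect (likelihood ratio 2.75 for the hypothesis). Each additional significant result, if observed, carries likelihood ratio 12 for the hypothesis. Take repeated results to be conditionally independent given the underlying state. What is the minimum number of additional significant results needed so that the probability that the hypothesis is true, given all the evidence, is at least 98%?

4

Prior odds = 0.0023/0.9977 = 23/9977.
Bayes factor of the evidence already in hand = 2.75.
Odds after that evidence = (23/9977) × 2.75 = 23/3628.
Target odds = 0.98/0.02 = 49.
Need 12ⁿ ≥ 49 ÷ (23/3628) = 177772/23.
12³ = 1728 falls short of 177772/23 but 12⁴ = 20736 reaches it, so n = 4.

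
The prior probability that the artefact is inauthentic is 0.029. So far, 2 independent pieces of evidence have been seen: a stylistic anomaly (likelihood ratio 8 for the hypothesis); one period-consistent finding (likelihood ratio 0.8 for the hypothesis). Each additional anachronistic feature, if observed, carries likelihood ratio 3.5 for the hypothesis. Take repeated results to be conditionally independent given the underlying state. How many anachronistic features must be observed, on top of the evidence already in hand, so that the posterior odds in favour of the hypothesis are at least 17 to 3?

3

Prior odds = 0.029/0.971 = 29/971.
Combined Bayes factor of the evidence already in hand = 8 × 0.8 = 6.4.
Odds after that evidence = (29/971) × 6.4 = 928/4855.
Target odds = 17/3.
Need 3.5ⁿ ≥ 17/3 ÷ (928/4855) = 82535/2784.
3.5² = 12.25 falls short of 82535/2784 but 3.5³ = 42.875 reaches it, so n = 3.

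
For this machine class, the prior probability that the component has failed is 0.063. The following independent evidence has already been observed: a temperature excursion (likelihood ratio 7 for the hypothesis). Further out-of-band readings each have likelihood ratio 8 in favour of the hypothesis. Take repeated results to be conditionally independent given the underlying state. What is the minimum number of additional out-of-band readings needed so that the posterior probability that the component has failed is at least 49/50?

3

Prior odds = 0.063/0.937 = 63/937.
Bayes factor of the evidence already in hand = 7.
Odds after that evidence = (63/937) × 7 = 441/937.
Target odds = 0.98/0.02 = 49.
Need 8ⁿ ≥ 49 ÷ (441/937) = 937/9.
8² = 64 falls short of 937/9 but 8³ = 512 reaches it, so n = 3.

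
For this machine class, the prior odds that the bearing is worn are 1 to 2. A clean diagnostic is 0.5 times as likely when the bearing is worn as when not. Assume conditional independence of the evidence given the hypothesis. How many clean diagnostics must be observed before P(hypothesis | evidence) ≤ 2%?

5

Prior odds = 0.5.
Likelihood ratio per clean diagnostic = 0.5.
Target odds: 0.02 ÷ 0.98 = 1/49.
Need 0.5 × 0.5ⁿ ≤ 1/49, i.e. 0.5ⁿ ≤ 2/49.
0.5⁴ = 0.0625 is still above 2/49 but 0.5⁵ = 0.03125 is at or below it, so n = 5.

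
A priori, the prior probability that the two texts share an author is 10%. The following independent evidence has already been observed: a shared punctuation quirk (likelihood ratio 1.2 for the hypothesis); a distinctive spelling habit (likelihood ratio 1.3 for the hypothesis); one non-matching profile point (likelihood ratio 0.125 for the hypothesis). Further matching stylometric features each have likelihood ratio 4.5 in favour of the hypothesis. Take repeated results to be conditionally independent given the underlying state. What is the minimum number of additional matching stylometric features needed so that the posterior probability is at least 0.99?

Prior odds = 0.1/0.9 = 1/9.
Combined Bayes factor of the evidence already in hand = 1.2 × 1.3 × 0.125 = 0.195.
Odds after that evidence = (1/9) × 0.195 = 13/600.
Target odds = 0.99/0.01 = 99.
Need 4.5ⁿ ≥ 99 ÷ (13/600) = 59400/13.
4.5⁵ = 1845.28125 falls short of 59400/13 but 4.5⁶ = 8303.765625 reaches it, so n = 6.

6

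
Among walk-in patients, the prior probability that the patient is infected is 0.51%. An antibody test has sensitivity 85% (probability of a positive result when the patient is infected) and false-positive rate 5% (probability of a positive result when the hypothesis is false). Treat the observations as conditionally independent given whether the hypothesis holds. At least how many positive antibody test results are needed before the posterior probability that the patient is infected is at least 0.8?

Prior odds: 0.0051 ÷ 0.9949 = 51/9949.
Likelihood ratio of a positive result = 0.85/0.05 = 17.
Target odds: 0.8 ÷ 0.2 = 4.
Need (51/9949) × 17ⁿ ≥ 4, i.e. 17ⁿ ≥ 39796/51.
17² = 289 falls short of 39796/51 but 17³ = 4913 reaches it, so n = 3.

3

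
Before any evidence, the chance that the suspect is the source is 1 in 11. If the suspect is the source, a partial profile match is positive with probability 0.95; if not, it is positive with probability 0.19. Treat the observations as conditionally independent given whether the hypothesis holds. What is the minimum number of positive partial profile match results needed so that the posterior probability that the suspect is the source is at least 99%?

5

Prior odds = (1/11)/(10/11) = 0.1.
Likelihood ratio of a positive = 0.95/0.19 = 5.
Target odds: 0.99 ÷ 0.01 = 99.
Need 0.1 × 5ⁿ ≥ 99, i.e. 5ⁿ ≥ 990.
5⁴ = 625 falls short of 990 but 5⁵ = 3125 reaches it, so n = 5.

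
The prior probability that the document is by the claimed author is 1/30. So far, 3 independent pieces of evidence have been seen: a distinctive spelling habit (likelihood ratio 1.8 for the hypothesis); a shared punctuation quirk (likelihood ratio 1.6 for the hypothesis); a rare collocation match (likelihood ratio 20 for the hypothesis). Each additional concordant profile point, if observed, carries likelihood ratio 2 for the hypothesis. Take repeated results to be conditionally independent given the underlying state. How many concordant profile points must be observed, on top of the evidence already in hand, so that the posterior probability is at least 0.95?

Prior odds = (1/30)/(29/30) = 1/29.
Combined Bayes factor of the evidence already in hand = 1.8 × 1.6 × 20 = 57.6.
Odds after that evidence = (1/29) × 57.6 = 288/145.
Target odds = 0.95/0.05 = 19.
Need 2ⁿ ≥ 19 ÷ (288/145) = 2755/288.
2³ = 8 falls short of 2755/288 but 2⁴ = 16 reaches it, so n = 4.

4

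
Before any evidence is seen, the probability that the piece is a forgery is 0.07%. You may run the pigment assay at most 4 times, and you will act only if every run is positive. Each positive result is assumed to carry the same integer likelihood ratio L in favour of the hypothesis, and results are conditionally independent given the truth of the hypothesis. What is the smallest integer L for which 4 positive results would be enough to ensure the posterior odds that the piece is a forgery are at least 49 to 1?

17

Prior odds = 0.0007/0.9993 = 7/9993.
Target odds = 49.
Need L⁴ ≥ 49 ÷ (7/9993) = 69951.
16⁴ = 65536 < 69951 ≤ 83521 = 17⁴, so L = 17.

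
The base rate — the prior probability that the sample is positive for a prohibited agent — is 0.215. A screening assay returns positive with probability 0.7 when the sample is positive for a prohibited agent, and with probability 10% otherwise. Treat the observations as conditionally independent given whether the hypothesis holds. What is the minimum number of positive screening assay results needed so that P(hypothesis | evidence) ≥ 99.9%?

5

Prior odds = 0.215/0.785 = 43/157.
Likelihood ratio of a positive result = 0.7/0.1 = 7.
Target posterior odds = 0.999/0.001 = 999.
Need (43/157) × 7ⁿ ≥ 999, i.e. 7ⁿ ≥ 156843/43.
7⁴ = 2401 falls short of 156843/43 but 7⁵ = 16807 reaches it, so n = 5.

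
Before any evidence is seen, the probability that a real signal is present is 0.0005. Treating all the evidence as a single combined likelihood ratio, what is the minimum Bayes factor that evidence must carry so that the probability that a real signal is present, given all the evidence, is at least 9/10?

Prior odds = 0.0005/0.9995 = 1/1999.
Target odds = 0.9/0.1 = 9.
Required Bayes factor = 9 ÷ (1/1999) = 17991.

17991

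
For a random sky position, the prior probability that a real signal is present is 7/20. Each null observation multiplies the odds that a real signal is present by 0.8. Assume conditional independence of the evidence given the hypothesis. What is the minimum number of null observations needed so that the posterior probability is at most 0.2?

4

Prior odds: 0.35 ÷ 0.65 = 7/13.
Likelihood ratio per null observation = 0.8.
Target odds: 0.2 ÷ 0.8 = 0.25.
Need (7/13) × 0.8ⁿ ≤ 0.25, i.e. 0.8ⁿ ≤ 13/28.
0.8³ = 0.512 is still above 13/28 but 0.8⁴ = 0.4096 is at or below it, so n = 4.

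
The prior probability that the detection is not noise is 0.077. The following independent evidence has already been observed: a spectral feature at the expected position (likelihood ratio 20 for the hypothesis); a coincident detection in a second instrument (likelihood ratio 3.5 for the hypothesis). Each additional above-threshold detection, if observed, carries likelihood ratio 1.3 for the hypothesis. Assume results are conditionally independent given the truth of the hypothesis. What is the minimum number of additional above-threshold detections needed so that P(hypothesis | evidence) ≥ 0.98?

Prior odds = 0.077/0.923 = 77/923.
Combined Bayes factor of the evidence already in hand = 20 × 3.5 = 70.
Odds after that evidence = (77/923) × 70 = 5390/923.
Target odds = 0.98/0.02 = 49.
Need 1.3ⁿ ≥ 49 ÷ (5390/923) = 923/110.
1.3⁸ = 815730721/100000000 falls short of 923/110 but 1.3⁹ ≈10.6045 reaches it, so n = 9.

9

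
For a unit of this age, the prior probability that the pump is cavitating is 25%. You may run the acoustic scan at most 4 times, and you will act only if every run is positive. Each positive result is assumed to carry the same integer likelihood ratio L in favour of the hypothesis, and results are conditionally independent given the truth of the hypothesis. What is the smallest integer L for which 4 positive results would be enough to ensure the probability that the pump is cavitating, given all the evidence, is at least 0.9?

Prior odds = 0.25/0.75 = 1/3.
Target odds = 0.9/0.1 = 9.
Need L⁴ ≥ 9 ÷ (1/3) = 27.
2⁴ = 16 < 27 ≤ 81 = 3⁴, so L = 3.

3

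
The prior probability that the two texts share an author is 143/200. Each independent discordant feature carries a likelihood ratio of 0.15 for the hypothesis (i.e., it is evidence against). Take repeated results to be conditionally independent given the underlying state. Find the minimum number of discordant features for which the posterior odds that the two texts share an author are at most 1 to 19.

Prior odds: 0.715 ÷ 0.285 = 143/57.
Likelihood ratio per discordant feature = 0.15.
Target odds = 1/19.
Need (143/57) × 0.15ⁿ ≤ 1/19, i.e. 0.15ⁿ ≤ 3/143.
0.15² = 0.0225 is still above 3/143 but 0.15³ = 0.003375 is at or below it, so n = 3.

3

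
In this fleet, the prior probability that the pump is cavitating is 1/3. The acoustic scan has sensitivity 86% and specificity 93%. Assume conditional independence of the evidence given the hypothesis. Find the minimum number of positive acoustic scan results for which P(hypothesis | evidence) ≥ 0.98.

2

Prior odds: (1/3) ÷ (2/3) = 0.5.
False-positive rate = 1 − 0.93 = 0.07; likelihood ratio of a positive = 0.86/0.07 = 86/7.
Target posterior odds = 0.98/0.02 = 49.
Need 0.5 × (86/7)ⁿ ≥ 49, i.e. (86/7)ⁿ ≥ 98.
(86/7)¹ = 86/7 falls short of 98 but (86/7)² = 7396/49 reaches it, so n = 2.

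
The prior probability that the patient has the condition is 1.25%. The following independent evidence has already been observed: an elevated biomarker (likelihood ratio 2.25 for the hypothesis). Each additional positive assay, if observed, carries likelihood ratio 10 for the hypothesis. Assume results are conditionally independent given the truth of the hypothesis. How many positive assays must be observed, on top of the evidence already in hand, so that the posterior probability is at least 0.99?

4

Prior odds = 0.0125/0.9875 = 1/79.
Bayes factor of the evidence already in hand = 2.25.
Odds after that evidence = (1/79) × 2.25 = 9/316.
Target odds = 0.99/0.01 = 99.
Need 10ⁿ ≥ 99 ÷ (9/316) = 3476.
10³ = 1000 falls short of 3476 but 10⁴ = 10000 reaches it, so n = 4.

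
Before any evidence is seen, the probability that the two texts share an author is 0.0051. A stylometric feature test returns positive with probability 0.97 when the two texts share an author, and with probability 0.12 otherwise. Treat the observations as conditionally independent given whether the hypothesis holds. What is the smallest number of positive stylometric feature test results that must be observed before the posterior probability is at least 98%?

Prior odds = 0.0051/0.9949 = 51/9949.
Likelihood ratio of a positive result = 0.97/0.12 = 97/12.
Target posterior odds = 0.98/0.02 = 49.
Need (51/9949) × (97/12)ⁿ ≥ 49, i.e. (97/12)ⁿ ≥ 487501/51.
(97/12)⁴ = 88529281/20736 falls short of 487501/51 but (97/12)⁵ ≈34510.6 reaches it, so n = 5.

5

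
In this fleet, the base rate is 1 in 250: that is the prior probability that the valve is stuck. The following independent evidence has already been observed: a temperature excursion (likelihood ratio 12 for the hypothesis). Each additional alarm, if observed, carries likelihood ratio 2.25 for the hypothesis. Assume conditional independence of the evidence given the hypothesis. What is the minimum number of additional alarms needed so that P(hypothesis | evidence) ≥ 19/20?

8

Prior odds = 0.004/0.996 = 1/249.
Bayes factor of the evidence already in hand = 12.
Odds after that evidence = (1/249) × 12 = 4/83.
Target odds = 0.95/0.05 = 19.
Need 2.25ⁿ ≥ 19 ÷ (4/83) = 394.25.
2.25⁷ = 4782969/16384 falls short of 394.25 but 2.25⁸ = 43046721/65536 reaches it, so n = 8.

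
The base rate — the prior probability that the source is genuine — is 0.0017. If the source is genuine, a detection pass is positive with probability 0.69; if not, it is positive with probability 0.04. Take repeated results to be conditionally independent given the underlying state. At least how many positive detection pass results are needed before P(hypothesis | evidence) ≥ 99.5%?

5

Prior odds = 0.0017/0.9983 = 17/9983.
Likelihood ratio of a positive = 0.69/0.04 = 17.25.
Target posterior odds = 0.995/0.005 = 199.
Need (17/9983) × 17.25ⁿ ≥ 199, i.e. 17.25ⁿ ≥ 1986617/17.
17.25⁴ = 22667121/256 falls short of 1986617/17 but 17.25⁵ ≈1.52737e+06 reaches it, so n = 5.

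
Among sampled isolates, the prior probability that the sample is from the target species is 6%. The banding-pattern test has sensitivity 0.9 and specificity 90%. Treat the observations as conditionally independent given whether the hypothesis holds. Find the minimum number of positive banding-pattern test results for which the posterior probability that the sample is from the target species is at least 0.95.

3

Prior odds = 0.06/0.94 = 3/47.
False-positive rate = 1 − 0.9 = 0.1; likelihood ratio of a positive = 0.9/0.1 = 9.
Target posterior odds = 0.95/0.05 = 19.
Require 9ⁿ ≥ 19 ÷ (3/47) = 893/3.
9² = 81 falls short of 893/3 but 9³ = 729 reaches it, so n = 3.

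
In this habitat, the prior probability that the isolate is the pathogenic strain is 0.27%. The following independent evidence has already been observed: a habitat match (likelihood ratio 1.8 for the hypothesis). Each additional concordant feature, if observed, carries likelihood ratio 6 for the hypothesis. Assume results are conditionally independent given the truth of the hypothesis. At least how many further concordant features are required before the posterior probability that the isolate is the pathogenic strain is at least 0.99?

6

Prior odds = 0.0027/0.9973 = 27/9973.
Bayes factor of the evidence already in hand = 1.8.
Odds after that evidence = (27/9973) × 1.8 = 243/49865.
Target odds = 0.99/0.01 = 99.
Need 6ⁿ ≥ 99 ÷ (243/49865) = 548515/27.
6⁵ = 7776 falls short of 548515/27 but 6⁶ = 46656 reaches it, so n = 6.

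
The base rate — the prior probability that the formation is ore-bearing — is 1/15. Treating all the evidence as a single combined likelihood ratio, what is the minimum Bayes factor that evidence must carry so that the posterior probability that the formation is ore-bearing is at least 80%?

56

Prior odds = (1/15)/(14/15) = 1/14.
Target odds = 0.8/0.2 = 4.
Required Bayes factor = 4 ÷ (1/14) = 56.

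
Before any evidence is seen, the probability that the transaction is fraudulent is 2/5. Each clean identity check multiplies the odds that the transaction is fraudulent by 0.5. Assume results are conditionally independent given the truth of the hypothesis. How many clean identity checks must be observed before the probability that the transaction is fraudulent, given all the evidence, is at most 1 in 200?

8

Prior odds = 0.4/0.6 = 2/3.
Likelihood ratio per clean identity check = 0.5.
Target odds: 0.005 ÷ 0.995 = 1/199.
Need (2/3) × 0.5ⁿ ≤ 1/199, i.e. 0.5ⁿ ≤ 3/398.
0.5⁷ = 0.0078125 is still above 3/398 but 0.5⁸ = 0.00390625 is at or below it, so n = 8.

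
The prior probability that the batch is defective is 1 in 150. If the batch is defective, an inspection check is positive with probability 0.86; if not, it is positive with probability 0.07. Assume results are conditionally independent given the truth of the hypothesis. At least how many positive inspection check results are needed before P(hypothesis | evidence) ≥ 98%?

Prior odds = (1/150)/(149/150) = 1/149.
Likelihood ratio of a positive = 0.86/0.07 = 86/7.
Target odds: 0.98 ÷ 0.02 = 49.
Require (86/7)ⁿ ≥ 49 ÷ (1/149) = 7301.
(86/7)³ = 636056/343 falls short of 7301 but (86/7)⁴ = 54700816/2401 reaches it, so n = 4.

4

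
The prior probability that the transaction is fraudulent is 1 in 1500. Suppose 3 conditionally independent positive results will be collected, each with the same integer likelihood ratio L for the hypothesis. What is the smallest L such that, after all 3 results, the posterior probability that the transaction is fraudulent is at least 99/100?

53

Prior odds = (1/1500)/(1499/1500) = 1/1499.
Target odds = 0.99/0.01 = 99.
Need L³ ≥ 99 ÷ (1/1499) = 148401.
52³ = 140608 < 148401 ≤ 148877 = 53³, so L = 53.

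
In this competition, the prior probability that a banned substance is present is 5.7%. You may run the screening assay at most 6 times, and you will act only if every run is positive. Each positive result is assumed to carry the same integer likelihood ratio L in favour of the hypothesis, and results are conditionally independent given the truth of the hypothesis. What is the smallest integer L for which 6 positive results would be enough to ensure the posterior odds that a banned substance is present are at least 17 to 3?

3

Prior odds = 0.057/0.943 = 57/943.
Target odds = 17/3.
Need L⁶ ≥ 17/3 ÷ (57/943) = 16031/171.
2⁶ = 64 < 16031/171 ≤ 729 = 3⁶, so L = 3.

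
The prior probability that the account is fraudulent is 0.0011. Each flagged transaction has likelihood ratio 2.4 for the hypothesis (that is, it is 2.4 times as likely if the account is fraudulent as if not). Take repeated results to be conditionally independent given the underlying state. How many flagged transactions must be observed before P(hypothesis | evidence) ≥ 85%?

10

Prior odds: 0.0011 ÷ 0.9989 = 11/9989.
Likelihood ratio per flagged transaction = 2.4.
Target posterior odds = 0.85/0.15 = 17/3.
Require 2.4ⁿ ≥ 17/3 ÷ (11/9989) = 169813/33.
2.4⁹ ≈2641.81 falls short of 169813/33 but 2.4¹⁰ ≈6340.34 reaches it, so n = 10.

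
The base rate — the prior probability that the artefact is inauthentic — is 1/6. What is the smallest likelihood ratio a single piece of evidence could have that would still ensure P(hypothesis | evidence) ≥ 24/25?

120

Prior odds = (1/6)/(5/6) = 0.2.
Target odds = 0.96/0.04 = 24.
Required Bayes factor = 24 ÷ 0.2 = 120.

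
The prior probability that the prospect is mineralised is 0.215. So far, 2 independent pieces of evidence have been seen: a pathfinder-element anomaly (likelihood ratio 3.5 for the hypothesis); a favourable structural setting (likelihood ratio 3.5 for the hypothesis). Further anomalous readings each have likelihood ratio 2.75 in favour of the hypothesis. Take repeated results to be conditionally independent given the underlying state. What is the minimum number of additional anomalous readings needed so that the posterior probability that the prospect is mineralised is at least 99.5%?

5

Prior odds = 0.215/0.785 = 43/157.
Combined Bayes factor of the evidence already in hand = 3.5 × 3.5 = 12.25.
Odds after that evidence = (43/157) × 12.25 = 2107/628.
Target odds = 0.995/0.005 = 199.
Need 2.75ⁿ ≥ 199 ÷ (2107/628) = 124972/2107.
2.75⁴ = 57.19140625 falls short of 124972/2107 but 2.75⁵ = 161051/1024 reaches it, so n = 5.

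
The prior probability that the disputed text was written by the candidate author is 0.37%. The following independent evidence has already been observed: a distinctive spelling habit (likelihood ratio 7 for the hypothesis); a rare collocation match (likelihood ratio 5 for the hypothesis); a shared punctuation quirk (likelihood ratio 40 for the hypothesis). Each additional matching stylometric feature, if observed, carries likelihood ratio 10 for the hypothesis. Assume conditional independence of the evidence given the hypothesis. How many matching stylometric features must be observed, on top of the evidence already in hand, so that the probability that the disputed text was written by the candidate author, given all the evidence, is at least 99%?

Prior odds = 0.0037/0.9963 = 37/9963.
Combined Bayes factor of the evidence already in hand = 7 × 5 × 40 = 1400.
Odds after that evidence = (37/9963) × 1400 = 51800/9963.
Target odds = 0.99/0.01 = 99.
Need 10ⁿ ≥ 99 ÷ (51800/9963) = 986337/51800.
10¹ = 10 falls short of 986337/51800 but 10² = 100 reaches it, so n = 2.

2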